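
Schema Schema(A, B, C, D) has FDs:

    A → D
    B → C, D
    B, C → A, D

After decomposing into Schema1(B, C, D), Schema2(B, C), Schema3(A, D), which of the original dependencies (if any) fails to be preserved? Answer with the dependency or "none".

Check B, C → A, D: no single fragment contains all of {A, B, C, D}, and the restricted closure of {B, C} across the fragments never reaches {A, D}.
A → D is preserved.
B → C, D is preserved.

B, C → A, D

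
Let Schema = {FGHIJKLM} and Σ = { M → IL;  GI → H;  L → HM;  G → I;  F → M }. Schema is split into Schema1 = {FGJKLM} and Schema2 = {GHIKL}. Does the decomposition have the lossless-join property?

Common attributes: Schema1 ∩ Schema2 = {GKL}.
Closure of {GKL}: L → HM applies, adding HM; G → I applies, adding I. So (GKL)⁺ = {GHIKLM}.
This closure contains every attribute of Schema2, so Schema1 ∩ Schema2 → Schema2. The join is lossless.

Yes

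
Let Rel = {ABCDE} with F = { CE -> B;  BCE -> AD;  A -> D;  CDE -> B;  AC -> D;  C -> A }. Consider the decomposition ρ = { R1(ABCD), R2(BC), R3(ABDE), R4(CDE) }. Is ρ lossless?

Chase test. Columns are ABCDE; row i has aⱼ where attribute j ∈ Ri, else bᵢⱼ.
Initial tableau (one row per fragment):
  row 1: a1 a2 a3 a4 b15
  row 2: b21 a2 a3 b24 b25
  row 3: a1 a2 b33 a4 a5
  row 4: b41 b42 a3 a4 a5
Rows 1 and 2 agree on C; apply C→A and equate their A entries.
Rows 1 and 4 agree on C; apply C→A and equate their A entries.
Rows 1 and 2 agree on A; apply A→D and equate their D entries.
No row becomes fully distinguished — the join is lossy.

No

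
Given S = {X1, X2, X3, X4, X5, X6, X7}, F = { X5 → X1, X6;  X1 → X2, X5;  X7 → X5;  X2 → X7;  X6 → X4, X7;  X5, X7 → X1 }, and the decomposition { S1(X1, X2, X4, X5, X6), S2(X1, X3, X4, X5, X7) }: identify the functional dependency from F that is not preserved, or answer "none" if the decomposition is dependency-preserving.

X5 → X1, X6 lies within S1.
X1 → X2, X5 lies within S1.
X7 → X5 lies within S2.
X2 → X7: restricted closure across fragments reaches X7.
X6 → X4, X7: restricted closure across fragments reaches X4, X7.
X5, X7 → X1 lies within S2.
Every dependency is enforceable on the fragments, so the decomposition is dependency-preserving.

none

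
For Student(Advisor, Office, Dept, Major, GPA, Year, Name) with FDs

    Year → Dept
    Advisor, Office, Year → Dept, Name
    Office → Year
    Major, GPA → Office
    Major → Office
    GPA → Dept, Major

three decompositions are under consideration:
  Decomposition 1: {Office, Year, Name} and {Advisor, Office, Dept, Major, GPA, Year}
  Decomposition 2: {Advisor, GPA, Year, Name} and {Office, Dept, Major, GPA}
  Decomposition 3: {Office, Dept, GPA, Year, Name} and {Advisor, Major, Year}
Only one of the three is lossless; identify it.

Decomposition 1: common = {Office, Year}, closure = {Office, Dept, Year} → lossy.
Decomposition 2: common = {GPA}, closure = {Office, Dept, Major, GPA, Year} → lossless.
Decomposition 3: common = {Year}, closure = {Dept, Year} → lossy.

Decomposition 2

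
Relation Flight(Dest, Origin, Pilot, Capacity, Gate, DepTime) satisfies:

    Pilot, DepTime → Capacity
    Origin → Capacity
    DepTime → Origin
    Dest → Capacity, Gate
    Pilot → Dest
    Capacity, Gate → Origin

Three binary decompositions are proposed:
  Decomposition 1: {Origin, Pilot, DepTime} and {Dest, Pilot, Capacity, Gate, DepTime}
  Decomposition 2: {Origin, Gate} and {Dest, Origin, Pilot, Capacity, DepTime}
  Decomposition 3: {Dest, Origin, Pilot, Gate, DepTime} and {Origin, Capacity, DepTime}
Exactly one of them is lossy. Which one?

Decomposition 2

Decomposition 1: common = {Pilot, DepTime}, closure = {Dest, Origin, Pilot, Capacity, Gate, DepTime} → lossless.
Decomposition 2: common = {Origin}, closure = {Origin, Capacity} → lossy.
Decomposition 3: common = {Origin, DepTime}, closure = {Origin, Capacity, DepTime} → lossless.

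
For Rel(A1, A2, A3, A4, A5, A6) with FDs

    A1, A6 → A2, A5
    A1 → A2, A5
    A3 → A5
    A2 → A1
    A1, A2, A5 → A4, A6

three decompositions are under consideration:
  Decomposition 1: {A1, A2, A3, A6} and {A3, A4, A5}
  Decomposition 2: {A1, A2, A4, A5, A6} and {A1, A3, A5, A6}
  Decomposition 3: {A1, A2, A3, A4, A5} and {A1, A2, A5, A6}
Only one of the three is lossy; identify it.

Decomposition 1: common = {A3}, closure = {A3, A5} → lossy.
Decomposition 2: common = {A1, A5, A6}, closure = {A1, A2, A4, A5, A6} → lossless.
Decomposition 3: common = {A1, A2, A5}, closure = {A1, A2, A4, A5, A6} → lossless.

Decomposition 1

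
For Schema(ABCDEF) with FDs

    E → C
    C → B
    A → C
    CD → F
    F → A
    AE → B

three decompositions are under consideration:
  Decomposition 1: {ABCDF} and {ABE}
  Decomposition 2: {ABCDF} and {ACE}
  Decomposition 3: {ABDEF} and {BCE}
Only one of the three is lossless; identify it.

Decomposition 1: common = {AB}, closure = {ABC} → lossy.
Decomposition 2: common = {AC}, closure = {ABC} → lossy.
Decomposition 3: common = {BE}, closure = {BCE} → lossless.

Decomposition 3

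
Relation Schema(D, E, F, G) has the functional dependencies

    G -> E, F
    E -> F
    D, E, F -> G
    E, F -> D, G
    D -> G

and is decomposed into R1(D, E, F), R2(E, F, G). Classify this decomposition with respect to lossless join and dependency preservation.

lossless and dependency-preserving

Lossless test: (E, F)⁺ = {D, E, F, G}, which contains all of one fragment — lossless.
Dependency preservation: D, E, F → G; E, F → D, G; D → G are not contained in any single fragment, but the restricted closure of each left-hand side across the fragments still reaches the right-hand side; the remaining FDs each lie inside some fragment. All dependencies are preserved.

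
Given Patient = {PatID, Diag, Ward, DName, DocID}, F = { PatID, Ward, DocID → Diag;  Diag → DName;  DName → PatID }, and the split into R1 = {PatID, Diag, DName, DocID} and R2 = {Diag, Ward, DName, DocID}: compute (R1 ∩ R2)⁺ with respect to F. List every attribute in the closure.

PatID, Diag, DName, DocID

R1 ∩ R2 = {Diag, DName, DocID}.
DName → PatID applies, adding PatID
Closure: {PatID, Diag, DName, DocID}.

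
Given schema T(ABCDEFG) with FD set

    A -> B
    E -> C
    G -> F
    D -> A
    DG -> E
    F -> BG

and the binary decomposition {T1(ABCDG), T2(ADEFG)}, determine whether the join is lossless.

Yes

Common attributes: T1 ∩ T2 = {ADG}.
Closure of {ADG}: A → B applies, adding B; G → F applies, adding F; DG → E applies, adding E; E → C applies, adding C. So (ADG)⁺ = {ABCDEFG}.
This closure contains every attribute of T1, so T1 ∩ T2 → T1. The join is lossless.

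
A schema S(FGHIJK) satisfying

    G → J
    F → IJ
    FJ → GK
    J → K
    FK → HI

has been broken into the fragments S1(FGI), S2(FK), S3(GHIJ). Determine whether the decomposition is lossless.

No

Chase test. Columns are FGHIJK; row i has aⱼ where attribute j ∈ Si, else bᵢⱼ.
Initial tableau (one row per fragment):
  row 1: a1 a2 b13 a4 b15 b16
  row 2: a1 b22 b23 b24 b25 a6
  row 3: b31 a2 a3 a4 a5 b36
Rows 1 and 3 agree on G; apply G→J and equate their J entries.
Rows 1 and 2 agree on F; apply F→IJ and equate their IJ entries.
Rows 1 and 2 agree on FJ; apply FJ→GK and equate their GK entries.
Rows 1 and 3 agree on J; apply J→K and equate their K entries.
Rows 1 and 2 agree on FK; apply FK→HI and equate their HI entries.
No row becomes fully distinguished — the join is lossy.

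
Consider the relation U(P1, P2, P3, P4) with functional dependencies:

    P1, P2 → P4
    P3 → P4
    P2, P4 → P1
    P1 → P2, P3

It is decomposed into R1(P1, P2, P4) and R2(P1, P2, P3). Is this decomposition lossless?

Common attributes: R1 ∩ R2 = {P1, P2}.
Closure of {P1, P2}: P1, P2 → P4 applies, adding P4; P1 → P2, P3 applies, adding P3. So (P1, P2)⁺ = {P1, P2, P3, P4}.
This closure contains every attribute of R1, so R1 ∩ R2 → R1. The join is lossless.

Yes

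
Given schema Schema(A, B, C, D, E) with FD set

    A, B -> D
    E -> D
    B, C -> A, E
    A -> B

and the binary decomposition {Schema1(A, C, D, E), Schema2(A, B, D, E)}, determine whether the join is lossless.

Common attributes: Schema1 ∩ Schema2 = {A, D, E}.
Closure of {A, D, E}: A → B applies, adding B. So (A, D, E)⁺ = {A, B, D, E}.
This closure contains every attribute of Schema2, so Schema1 ∩ Schema2 → Schema2. The join is lossless.

Yes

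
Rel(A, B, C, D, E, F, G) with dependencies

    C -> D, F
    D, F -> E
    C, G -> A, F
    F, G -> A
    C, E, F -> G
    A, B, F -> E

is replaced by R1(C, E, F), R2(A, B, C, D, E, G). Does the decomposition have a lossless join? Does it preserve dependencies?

Lossless test: (C, E)⁺ = {A, C, D, E, F, G}, which contains all of one fragment — lossless.
Dependency preservation: the restricted closure of {D, F} across the fragments never reaches {E}, so D, F → E cannot be enforced without a join — not preserved.

lossless but not dependency-preserving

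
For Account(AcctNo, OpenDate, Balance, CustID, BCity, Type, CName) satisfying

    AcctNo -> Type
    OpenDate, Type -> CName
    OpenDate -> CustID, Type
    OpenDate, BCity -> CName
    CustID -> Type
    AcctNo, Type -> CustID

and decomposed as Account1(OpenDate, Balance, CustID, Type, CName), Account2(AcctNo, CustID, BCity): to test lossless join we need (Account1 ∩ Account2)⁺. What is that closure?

CustID, Type

Account1 ∩ Account2 = {CustID}.
CustID → Type applies, adding Type
Closure: {CustID, Type}.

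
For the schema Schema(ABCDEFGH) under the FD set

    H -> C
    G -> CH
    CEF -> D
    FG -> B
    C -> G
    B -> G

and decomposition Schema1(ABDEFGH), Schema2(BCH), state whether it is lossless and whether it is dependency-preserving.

Lossless test: (BH)⁺ = {BCGH}, which contains all of one fragment — lossless.
Dependency preservation: G → CH; CEF → D; C → G are not contained in any single fragment, but the restricted closure of each left-hand side across the fragments still reaches the right-hand side; the remaining FDs each lie inside some fragment. All dependencies are preserved.

lossless and dependency-preserving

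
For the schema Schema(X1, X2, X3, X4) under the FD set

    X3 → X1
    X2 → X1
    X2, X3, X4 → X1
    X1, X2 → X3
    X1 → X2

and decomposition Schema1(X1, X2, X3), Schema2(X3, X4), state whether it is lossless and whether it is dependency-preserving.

Lossless test: (X3)⁺ = {X1, X2, X3}, which contains all of one fragment — lossless.
Dependency preservation: X2, X3, X4 → X1 is not contained in any single fragment, but the restricted closure of its left-hand side across the fragments still reaches the right-hand side; the remaining FDs each lie inside some fragment. All dependencies are preserved.

lossless and dependency-preserving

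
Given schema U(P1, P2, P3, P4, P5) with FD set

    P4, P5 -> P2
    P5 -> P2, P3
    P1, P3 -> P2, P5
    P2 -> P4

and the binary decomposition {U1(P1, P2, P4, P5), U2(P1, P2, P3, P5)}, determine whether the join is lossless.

Common attributes: U1 ∩ U2 = {P1, P2, P5}.
Closure of {P1, P2, P5}: P5 → P2, P3 applies, adding P3; P2 → P4 applies, adding P4. So (P1, P2, P5)⁺ = {P1, P2, P3, P4, P5}.
This closure contains every attribute of U1, so U1 ∩ U2 → U1. The join is lossless.

Yes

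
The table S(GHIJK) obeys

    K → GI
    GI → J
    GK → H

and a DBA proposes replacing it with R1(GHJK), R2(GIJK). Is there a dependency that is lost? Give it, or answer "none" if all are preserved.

K → GI lies within R2.
GI → J lies within R2.
GK → H lies within R1.
Every dependency is enforceable on the fragments, so the decomposition is dependency-preserving.

none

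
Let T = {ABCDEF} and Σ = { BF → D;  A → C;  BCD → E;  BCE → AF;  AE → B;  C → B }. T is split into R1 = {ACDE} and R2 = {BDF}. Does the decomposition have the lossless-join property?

No

Common attributes: R1 ∩ R2 = {D}.
No dependency enlarges {D}, so (D)⁺ = {D}.
The closure contains neither all of R1 = {ACDE} nor all of R2 = {BDF}, so the common attributes are not a superkey of either fragment. The join is lossy.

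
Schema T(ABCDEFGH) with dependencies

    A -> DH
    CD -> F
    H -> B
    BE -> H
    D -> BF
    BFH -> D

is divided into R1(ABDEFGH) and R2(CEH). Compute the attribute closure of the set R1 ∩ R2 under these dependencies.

BEH

R1 ∩ R2 = {EH}.
H → B applies, adding B
Closure: {BEH}.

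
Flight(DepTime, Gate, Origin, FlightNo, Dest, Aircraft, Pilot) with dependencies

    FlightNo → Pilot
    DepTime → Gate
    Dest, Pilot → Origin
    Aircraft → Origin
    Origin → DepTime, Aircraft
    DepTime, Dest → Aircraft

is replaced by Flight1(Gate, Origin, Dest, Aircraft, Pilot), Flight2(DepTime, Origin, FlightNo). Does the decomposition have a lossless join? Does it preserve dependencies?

Lossless test: (Origin)⁺ = {DepTime, Gate, Origin, Aircraft}, which is a superkey of neither fragment — lossy.
Dependency preservation: the restricted closure of {FlightNo} across the fragments never reaches {Pilot}, so FlightNo → Pilot cannot be enforced without a join — not preserved.

lossy and not dependency-preserving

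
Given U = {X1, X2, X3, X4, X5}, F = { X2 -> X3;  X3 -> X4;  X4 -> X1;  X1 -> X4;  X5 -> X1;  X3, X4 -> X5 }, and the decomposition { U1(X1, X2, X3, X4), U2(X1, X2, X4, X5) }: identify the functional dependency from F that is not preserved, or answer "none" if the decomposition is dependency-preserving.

Check X3, X4 → X5: no single fragment contains all of {X3, X4, X5}, and the restricted closure of {X3, X4} across the fragments never reaches {X5}.
X2 → X3 is preserved.
X3 → X4 is preserved.
X4 → X1 is preserved.
X1 → X4 is preserved.
X5 → X1 is preserved.

X3, X4 -> X5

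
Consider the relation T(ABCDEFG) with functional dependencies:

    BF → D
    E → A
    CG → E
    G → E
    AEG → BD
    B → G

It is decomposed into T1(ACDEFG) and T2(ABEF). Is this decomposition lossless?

No

Common attributes: T1 ∩ T2 = {AEF}.
No dependency enlarges {AEF}, so (AEF)⁺ = {AEF}.
The closure contains neither all of T1 = {ACDEFG} nor all of T2 = {ABEF}, so the common attributes are not a superkey of either fragment. The join is lossy.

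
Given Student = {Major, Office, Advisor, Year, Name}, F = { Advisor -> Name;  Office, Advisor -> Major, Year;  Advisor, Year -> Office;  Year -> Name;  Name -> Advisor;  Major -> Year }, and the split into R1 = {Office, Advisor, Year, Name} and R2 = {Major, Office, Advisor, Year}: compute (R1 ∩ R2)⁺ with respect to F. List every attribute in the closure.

Major, Office, Advisor, Year, Name

R1 ∩ R2 = {Office, Advisor, Year}.
Advisor → Name applies, adding Name
Office, Advisor → Major, Year applies, adding Major
Closure: {Major, Office, Advisor, Year, Name}.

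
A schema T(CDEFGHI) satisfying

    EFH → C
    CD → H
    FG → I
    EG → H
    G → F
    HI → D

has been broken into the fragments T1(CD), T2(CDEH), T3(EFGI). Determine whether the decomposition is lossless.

No

Chase test. Columns are CDEFGHI; row i has aⱼ where attribute j ∈ Ti, else bᵢⱼ.
Initial tableau (one row per fragment):
  row 1: a1 a2 b13 b14 b15 b16 b17
  row 2: a1 a2 a3 b24 b25 a6 b27
  row 3: b31 b32 a3 a4 a5 b36 a7
Rows 1 and 2 agree on CD; apply CD→H and equate their H entries.
No row becomes fully distinguished — the join is lossy.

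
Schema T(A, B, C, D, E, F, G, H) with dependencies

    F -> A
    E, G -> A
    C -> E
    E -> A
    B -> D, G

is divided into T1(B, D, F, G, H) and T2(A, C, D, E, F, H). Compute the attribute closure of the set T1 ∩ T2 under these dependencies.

A, D, F, H

T1 ∩ T2 = {D, F, H}.
F → A applies, adding A
Closure: {A, D, F, H}.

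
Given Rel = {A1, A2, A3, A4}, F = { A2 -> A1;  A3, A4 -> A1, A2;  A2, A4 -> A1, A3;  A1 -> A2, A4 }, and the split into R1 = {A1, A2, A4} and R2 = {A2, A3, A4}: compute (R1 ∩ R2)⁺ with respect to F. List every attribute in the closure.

R1 ∩ R2 = {A2, A4}.
A2 → A1 applies, adding A1
A2, A4 → A1, A3 applies, adding A3
Closure: {A1, A2, A3, A4}.

A1, A2, A3, A4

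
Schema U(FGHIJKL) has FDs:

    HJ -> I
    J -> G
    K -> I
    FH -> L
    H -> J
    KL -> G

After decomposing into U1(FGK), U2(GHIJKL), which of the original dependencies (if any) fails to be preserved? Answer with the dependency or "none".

FH -> L

Check FH → L: no single fragment contains all of {FHL}, and the restricted closure of {FH} across the fragments never reaches {L}.
HJ → I is preserved.
J → G is preserved.
K → I is preserved.
H → J is preserved.
KL → G is preserved.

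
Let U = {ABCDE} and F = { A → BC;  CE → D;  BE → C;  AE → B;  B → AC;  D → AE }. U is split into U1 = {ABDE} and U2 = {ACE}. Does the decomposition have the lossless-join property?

Yes

Common attributes: U1 ∩ U2 = {AE}.
Closure of {AE}: A → BC applies, adding BC; CE → D applies, adding D. So (AE)⁺ = {ABCDE}.
This closure contains every attribute of U1, so U1 ∩ U2 → U1. The join is lossless.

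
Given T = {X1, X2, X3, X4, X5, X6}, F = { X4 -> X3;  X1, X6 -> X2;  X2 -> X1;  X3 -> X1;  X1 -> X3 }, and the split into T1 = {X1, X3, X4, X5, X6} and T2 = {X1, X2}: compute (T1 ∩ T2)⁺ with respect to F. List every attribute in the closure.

X1, X3

T1 ∩ T2 = {X1}.
X1 → X3 applies, adding X3
Closure: {X1, X3}.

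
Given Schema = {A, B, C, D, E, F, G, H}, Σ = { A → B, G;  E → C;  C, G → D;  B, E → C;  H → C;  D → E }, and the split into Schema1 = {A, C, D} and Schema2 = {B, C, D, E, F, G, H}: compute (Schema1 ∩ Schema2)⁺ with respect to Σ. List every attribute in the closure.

Schema1 ∩ Schema2 = {C, D}.
D → E applies, adding E
Closure: {C, D, E}.

C, D, E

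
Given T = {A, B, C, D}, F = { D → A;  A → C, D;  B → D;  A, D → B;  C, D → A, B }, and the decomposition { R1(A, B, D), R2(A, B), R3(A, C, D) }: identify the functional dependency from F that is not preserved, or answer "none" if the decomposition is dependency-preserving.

D → A lies within R1.
A → C, D lies within R3.
B → D lies within R1.
A, D → B lies within R1.
C, D → A, B: restricted closure across fragments reaches A, B.
Every dependency is enforceable on the fragments, so the decomposition is dependency-preserving.

none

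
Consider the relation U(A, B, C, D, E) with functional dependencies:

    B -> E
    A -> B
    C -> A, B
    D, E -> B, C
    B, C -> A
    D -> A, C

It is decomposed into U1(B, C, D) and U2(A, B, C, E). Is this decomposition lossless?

Common attributes: U1 ∩ U2 = {B, C}.
Closure of {B, C}: B → E applies, adding E; C → A, B applies, adding A. So (B, C)⁺ = {A, B, C, E}.
This closure contains every attribute of U2, so U1 ∩ U2 → U2. The join is lossless.

Yes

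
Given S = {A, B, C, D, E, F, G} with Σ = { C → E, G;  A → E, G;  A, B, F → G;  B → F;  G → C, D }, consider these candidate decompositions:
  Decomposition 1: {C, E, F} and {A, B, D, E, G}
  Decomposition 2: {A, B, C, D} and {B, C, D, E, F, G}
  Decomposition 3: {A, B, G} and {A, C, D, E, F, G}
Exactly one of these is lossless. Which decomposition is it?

Decomposition 1: common = {E}, closure = {E} → lossy.
Decomposition 2: common = {B, C, D}, closure = {B, C, D, E, F, G} → lossless.
Decomposition 3: common = {A, G}, closure = {A, C, D, E, G} → lossy.

Decomposition 2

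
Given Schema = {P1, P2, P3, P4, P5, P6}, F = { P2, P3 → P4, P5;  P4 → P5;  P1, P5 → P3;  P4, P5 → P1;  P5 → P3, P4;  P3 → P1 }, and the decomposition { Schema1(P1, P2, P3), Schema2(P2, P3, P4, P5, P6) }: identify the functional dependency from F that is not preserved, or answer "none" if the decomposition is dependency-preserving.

none

P2, P3 → P4, P5 lies within Schema2.
P4 → P5 lies within Schema2.
P1, P5 → P3: restricted closure across fragments reaches P3.
P4, P5 → P1: restricted closure across fragments reaches P1.
P5 → P3, P4 lies within Schema2.
P3 → P1 lies within Schema1.
Every dependency is enforceable on the fragments, so the decomposition is dependency-preserving.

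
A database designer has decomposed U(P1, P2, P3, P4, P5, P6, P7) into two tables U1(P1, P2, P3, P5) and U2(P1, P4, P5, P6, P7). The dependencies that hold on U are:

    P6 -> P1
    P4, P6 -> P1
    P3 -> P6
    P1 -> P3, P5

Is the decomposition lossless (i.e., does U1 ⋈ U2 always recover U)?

No

Common attributes: U1 ∩ U2 = {P1, P5}.
Closure of {P1, P5}: P1 → P3, P5 applies, adding P3; P3 → P6 applies, adding P6. So (P1, P5)⁺ = {P1, P3, P5, P6}.
The closure contains neither all of U1 = {P1, P2, P3, P5} nor all of U2 = {P1, P4, P5, P6, P7}, so the common attributes are not a superkey of either fragment. The join is lossy.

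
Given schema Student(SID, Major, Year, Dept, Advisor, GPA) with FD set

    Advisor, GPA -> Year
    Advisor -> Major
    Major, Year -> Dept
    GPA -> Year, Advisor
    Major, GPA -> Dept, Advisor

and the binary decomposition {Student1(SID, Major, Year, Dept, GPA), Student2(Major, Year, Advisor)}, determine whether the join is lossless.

No

Common attributes: Student1 ∩ Student2 = {Major, Year}.
Closure of {Major, Year}: Major, Year → Dept applies, adding Dept. So (Major, Year)⁺ = {Major, Year, Dept}.
The closure contains neither all of Student1 = {SID, Major, Year, Dept, GPA} nor all of Student2 = {Major, Year, Advisor}, so the common attributes are not a superkey of either fragment. The join is lossy.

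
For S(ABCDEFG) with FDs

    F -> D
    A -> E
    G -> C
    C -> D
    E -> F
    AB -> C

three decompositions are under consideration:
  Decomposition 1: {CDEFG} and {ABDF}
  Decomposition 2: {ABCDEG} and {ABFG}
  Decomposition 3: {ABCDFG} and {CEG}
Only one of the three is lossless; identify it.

Decomposition 1: common = {DF}, closure = {DF} → lossy.
Decomposition 2: common = {ABG}, closure = {ABCDEFG} → lossless.
Decomposition 3: common = {CG}, closure = {CDG} → lossy.

Decomposition 2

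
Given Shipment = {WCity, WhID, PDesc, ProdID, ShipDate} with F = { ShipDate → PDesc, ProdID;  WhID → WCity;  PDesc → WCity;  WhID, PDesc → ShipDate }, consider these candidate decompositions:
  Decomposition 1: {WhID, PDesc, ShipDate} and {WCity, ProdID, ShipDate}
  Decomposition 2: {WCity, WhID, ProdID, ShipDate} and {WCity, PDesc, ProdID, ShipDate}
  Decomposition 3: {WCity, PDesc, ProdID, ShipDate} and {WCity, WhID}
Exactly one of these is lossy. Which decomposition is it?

Decomposition 3

Decomposition 1: common = {ShipDate}, closure = {WCity, PDesc, ProdID, ShipDate} → lossless.
Decomposition 2: common = {WCity, ProdID, ShipDate}, closure = {WCity, PDesc, ProdID, ShipDate} → lossless.
Decomposition 3: common = {WCity}, closure = {WCity} → lossy.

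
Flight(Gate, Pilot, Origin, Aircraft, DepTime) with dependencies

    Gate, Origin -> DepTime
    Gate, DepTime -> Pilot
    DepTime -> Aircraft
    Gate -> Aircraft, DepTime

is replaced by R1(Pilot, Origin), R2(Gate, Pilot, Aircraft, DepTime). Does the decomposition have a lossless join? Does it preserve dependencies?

lossy but dependency-preserving

Lossless test: (Pilot)⁺ = {Pilot}, which is a superkey of neither fragment — lossy.
Dependency preservation: Gate, Origin → DepTime is not contained in any single fragment, but the restricted closure of its left-hand side across the fragments still reaches the right-hand side; the remaining FDs each lie inside some fragment. All dependencies are preserved.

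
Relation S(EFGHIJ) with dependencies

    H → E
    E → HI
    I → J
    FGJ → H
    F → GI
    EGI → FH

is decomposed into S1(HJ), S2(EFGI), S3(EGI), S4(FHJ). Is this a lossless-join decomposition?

Chase test. Columns are EFGHIJ; row i has aⱼ where attribute j ∈ Si, else bᵢⱼ.
Initial tableau (one row per fragment):
  row 1: b11 b12 b13 a4 b15 a6
  row 2: a1 a2 a3 b24 a5 b26
  row 3: a1 b32 a3 b34 a5 b36
  row 4: b41 a2 b43 a4 b45 a6
Rows 1 and 4 agree on H; apply H→E and equate their E entries.
Rows 1 and 4 agree on E; apply E→HI and equate their HI entries.
Rows 2 and 3 agree on E; apply E→HI and equate their HI entries.
Rows 2 and 3 agree on I; apply I→J and equate their J entries.
Rows 2 and 4 agree on F; apply F→GI and equate their GI entries.
Rows 2 and 3 agree on EGI; apply EGI→FH and equate their FH entries.
Rows 1 and 2 agree on I; apply I→J and equate their J entries.
Rows 2 and 4 agree on FGJ; apply FGJ→H and equate their H entries.
Rows 1 and 2 agree on H; apply H→E and equate their E entries.
Row 2 is now all distinguished symbols — the join is lossless.

Yes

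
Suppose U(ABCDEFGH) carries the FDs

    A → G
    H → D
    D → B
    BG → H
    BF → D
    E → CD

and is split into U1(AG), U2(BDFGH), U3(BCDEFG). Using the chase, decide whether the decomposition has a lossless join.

Chase test. Columns are ABCDEFGH; row i has aⱼ where attribute j ∈ Ui, else bᵢⱼ.
Initial tableau (one row per fragment):
  row 1: a1 b12 b13 b14 b15 b16 a7 b18
  row 2: b21 a2 b23 a4 b25 a6 a7 a8
  row 3: b31 a2 a3 a4 a5 a6 a7 b38
Rows 2 and 3 agree on BG; apply BG→H and equate their H entries.
No row becomes fully distinguished — the join is lossy.

No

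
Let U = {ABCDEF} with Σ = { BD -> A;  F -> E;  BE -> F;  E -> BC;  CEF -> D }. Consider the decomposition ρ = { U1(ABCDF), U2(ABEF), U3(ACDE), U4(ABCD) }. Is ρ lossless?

Yes

Chase test. Columns are ABCDEF; row i has aⱼ where attribute j ∈ Ui, else bᵢⱼ.
Initial tableau (one row per fragment):
  row 1: a1 a2 a3 a4 b15 a6
  row 2: a1 a2 b23 b24 a5 a6
  row 3: a1 b32 a3 a4 a5 b36
  row 4: a1 a2 a3 a4 b45 b46
Rows 1 and 2 agree on F; apply F→E and equate their E entries.
Rows 1 and 2 agree on E; apply E→BC and equate their BC entries.
Rows 1 and 3 agree on E; apply E→BC and equate their BC entries.
Rows 1 and 2 agree on CEF; apply CEF→D and equate their D entries.
Rows 1 and 3 agree on BE; apply BE→F and equate their F entries.
Row 1 is now all distinguished symbols — the join is lossless.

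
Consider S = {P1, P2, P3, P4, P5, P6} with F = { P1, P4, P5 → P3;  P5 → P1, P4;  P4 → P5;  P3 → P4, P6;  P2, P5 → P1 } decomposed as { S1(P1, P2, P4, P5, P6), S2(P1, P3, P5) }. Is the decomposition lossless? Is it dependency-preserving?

Lossless test: (P1, P5)⁺ = {P1, P3, P4, P5, P6}, which contains all of one fragment — lossless.
Dependency preservation: P1, P4, P5 → P3; P3 → P4, P6 are not contained in any single fragment, but the restricted closure of each left-hand side across the fragments still reaches the right-hand side; the remaining FDs each lie inside some fragment. All dependencies are preserved.

lossless and dependency-preserving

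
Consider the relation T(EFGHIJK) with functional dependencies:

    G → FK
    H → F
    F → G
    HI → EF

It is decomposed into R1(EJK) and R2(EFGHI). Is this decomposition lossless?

Common attributes: R1 ∩ R2 = {E}.
No dependency enlarges {E}, so (E)⁺ = {E}.
The closure contains neither all of R1 = {EJK} nor all of R2 = {EFGHI}, so the common attributes are not a superkey of either fragment. The join is lossy.

No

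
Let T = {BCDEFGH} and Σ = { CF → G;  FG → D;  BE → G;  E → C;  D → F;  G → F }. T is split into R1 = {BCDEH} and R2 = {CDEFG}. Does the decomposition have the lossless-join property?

Yes

Common attributes: R1 ∩ R2 = {CDE}.
Closure of {CDE}: D → F applies, adding F; CF → G applies, adding G. So (CDE)⁺ = {CDEFG}.
This closure contains every attribute of R2, so R1 ∩ R2 → R2. The join is lossless.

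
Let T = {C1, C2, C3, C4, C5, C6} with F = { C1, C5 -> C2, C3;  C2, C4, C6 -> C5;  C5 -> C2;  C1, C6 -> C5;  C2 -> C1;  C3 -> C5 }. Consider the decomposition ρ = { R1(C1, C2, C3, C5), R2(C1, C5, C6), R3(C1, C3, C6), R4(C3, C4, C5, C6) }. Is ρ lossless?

Chase test. Columns are C1, C2, C3, C4, C5, C6; row i has aⱼ where attribute j ∈ Ri, else bᵢⱼ.
Initial tableau (one row per fragment):
  row 1: a1 a2 a3 b14 a5 b16
  row 2: a1 b22 b23 b24 a5 a6
  row 3: a1 b32 a3 b34 b35 a6
  row 4: b41 b42 a3 a4 a5 a6
Rows 1 and 2 agree on C1, C5; apply C1, C5→C2, C3 and equate their C2, C3 entries.
Rows 1 and 4 agree on C5; apply C5→C2 and equate their C2 entries.
Rows 2 and 3 agree on C1, C6; apply C1, C6→C5 and equate their C5 entries.
Rows 1 and 4 agree on C2; apply C2→C1 and equate their C1 entries.
Rows 1 and 3 agree on C1, C5; apply C1, C5→C2, C3 and equate their C2, C3 entries.
Row 4 is now all distinguished symbols — the join is lossless.

Yes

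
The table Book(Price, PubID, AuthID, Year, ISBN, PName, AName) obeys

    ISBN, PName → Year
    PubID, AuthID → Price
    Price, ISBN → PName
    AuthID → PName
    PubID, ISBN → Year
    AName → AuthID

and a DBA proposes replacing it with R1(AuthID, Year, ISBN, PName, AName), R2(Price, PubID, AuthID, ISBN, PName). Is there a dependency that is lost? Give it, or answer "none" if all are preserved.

Check PubID, ISBN → Year: no single fragment contains all of {PubID, Year, ISBN}, and the restricted closure of {PubID, ISBN} across the fragments never reaches {Year}.
ISBN, PName → Year is preserved.
PubID, AuthID → Price is preserved.
Price, ISBN → PName is preserved.
AuthID → PName is preserved.
AName → AuthID is preserved.

PubID, ISBN → Year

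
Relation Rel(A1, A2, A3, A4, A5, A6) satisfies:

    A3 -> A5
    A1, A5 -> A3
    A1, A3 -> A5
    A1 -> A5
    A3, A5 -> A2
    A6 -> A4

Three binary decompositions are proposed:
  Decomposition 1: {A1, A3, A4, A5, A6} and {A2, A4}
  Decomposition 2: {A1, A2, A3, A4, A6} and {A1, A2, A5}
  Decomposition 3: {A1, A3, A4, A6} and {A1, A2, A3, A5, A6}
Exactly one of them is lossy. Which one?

Decomposition 1: common = {A4}, closure = {A4} → lossy.
Decomposition 2: common = {A1, A2}, closure = {A1, A2, A3, A5} → lossless.
Decomposition 3: common = {A1, A3, A6}, closure = {A1, A2, A3, A4, A5, A6} → lossless.

Decomposition 1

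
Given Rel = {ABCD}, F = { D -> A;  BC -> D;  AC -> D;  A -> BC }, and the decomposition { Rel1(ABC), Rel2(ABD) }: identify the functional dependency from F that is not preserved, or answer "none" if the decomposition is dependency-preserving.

none

D → A lies within Rel2.
BC → D: restricted closure across fragments reaches D.
AC → D: restricted closure across fragments reaches D.
A → BC lies within Rel1.
Every dependency is enforceable on the fragments, so the decomposition is dependency-preserving.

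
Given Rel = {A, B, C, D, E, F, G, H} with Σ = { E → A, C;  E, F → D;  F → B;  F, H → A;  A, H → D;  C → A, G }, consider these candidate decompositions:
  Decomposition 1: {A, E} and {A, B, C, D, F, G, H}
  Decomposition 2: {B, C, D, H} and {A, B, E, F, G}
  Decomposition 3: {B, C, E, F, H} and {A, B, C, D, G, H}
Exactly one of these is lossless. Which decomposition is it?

Decomposition 1: common = {A}, closure = {A} → lossy.
Decomposition 2: common = {B}, closure = {B} → lossy.
Decomposition 3: common = {B, C, H}, closure = {A, B, C, D, G, H} → lossless.

Decomposition 3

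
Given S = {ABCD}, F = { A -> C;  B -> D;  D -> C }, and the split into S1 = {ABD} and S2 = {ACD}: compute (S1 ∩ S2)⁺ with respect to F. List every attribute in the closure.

ACD

S1 ∩ S2 = {AD}.
A → C applies, adding C
Closure: {ACD}.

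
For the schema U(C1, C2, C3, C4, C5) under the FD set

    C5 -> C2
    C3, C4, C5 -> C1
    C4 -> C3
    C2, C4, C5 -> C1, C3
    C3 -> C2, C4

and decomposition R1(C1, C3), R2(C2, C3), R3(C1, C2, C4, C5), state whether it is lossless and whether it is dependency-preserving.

Lossless test (chase): Rows 1 and 2 agree on C3; apply C3→C2, C4 and equate their C2, C4 entries. No row becomes fully distinguished — the join is lossy.
Dependency preservation: the restricted closure of {C4} across the fragments never reaches {C3}, so C4 → C3 cannot be enforced without a join — not preserved.

lossy and not dependency-preserving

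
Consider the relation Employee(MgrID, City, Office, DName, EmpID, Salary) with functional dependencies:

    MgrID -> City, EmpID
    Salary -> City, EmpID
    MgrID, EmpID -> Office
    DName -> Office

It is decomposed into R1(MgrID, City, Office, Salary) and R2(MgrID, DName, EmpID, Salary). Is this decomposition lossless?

Yes

Common attributes: R1 ∩ R2 = {MgrID, Salary}.
Closure of {MgrID, Salary}: MgrID → City, EmpID applies, adding City, EmpID; MgrID, EmpID → Office applies, adding Office. So (MgrID, Salary)⁺ = {MgrID, City, Office, EmpID, Salary}.
This closure contains every attribute of R1, so R1 ∩ R2 → R1. The join is lossless.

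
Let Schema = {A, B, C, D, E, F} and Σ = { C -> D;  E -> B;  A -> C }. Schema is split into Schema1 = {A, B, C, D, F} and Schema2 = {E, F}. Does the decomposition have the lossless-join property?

Common attributes: Schema1 ∩ Schema2 = {F}.
No dependency enlarges {F}, so (F)⁺ = {F}.
The closure contains neither all of Schema1 = {A, B, C, D, F} nor all of Schema2 = {E, F}, so the common attributes are not a superkey of either fragment. The join is lossy.

No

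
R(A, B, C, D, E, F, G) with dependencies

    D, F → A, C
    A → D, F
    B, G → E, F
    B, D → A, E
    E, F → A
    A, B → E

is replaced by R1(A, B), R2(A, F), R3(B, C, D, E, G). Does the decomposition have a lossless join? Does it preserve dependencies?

lossy and not dependency-preserving

Lossless test (chase): Rows 1 and 2 agree on A; apply A→D, F and equate their D, F entries. Rows 1 and 2 agree on D, F; apply D, F→A, C and equate their A, C entries. No row becomes fully distinguished — the join is lossy.
Dependency preservation: the restricted closure of {D, F} across the fragments never reaches {A, C}, so D, F → A, C cannot be enforced without a join — not preserved.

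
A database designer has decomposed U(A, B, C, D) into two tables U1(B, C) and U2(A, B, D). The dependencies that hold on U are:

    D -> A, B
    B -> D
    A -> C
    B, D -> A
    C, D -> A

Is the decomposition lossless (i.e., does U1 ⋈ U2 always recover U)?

Yes

Common attributes: U1 ∩ U2 = {B}.
Closure of {B}: B → D applies, adding D; B, D → A applies, adding A; A → C applies, adding C. So (B)⁺ = {A, B, C, D}.
This closure contains every attribute of U1, so U1 ∩ U2 → U1. The join is lossless.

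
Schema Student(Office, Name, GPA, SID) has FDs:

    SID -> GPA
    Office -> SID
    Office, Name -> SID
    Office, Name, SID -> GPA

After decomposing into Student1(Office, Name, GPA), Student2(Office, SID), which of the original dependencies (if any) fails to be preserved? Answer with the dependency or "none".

Check SID → GPA: no single fragment contains all of {GPA, SID}, and the restricted closure of {SID} across the fragments never reaches {GPA}.
Office → SID is preserved.
Office, Name → SID is preserved.
Office, Name, SID → GPA is preserved.

SID -> GPA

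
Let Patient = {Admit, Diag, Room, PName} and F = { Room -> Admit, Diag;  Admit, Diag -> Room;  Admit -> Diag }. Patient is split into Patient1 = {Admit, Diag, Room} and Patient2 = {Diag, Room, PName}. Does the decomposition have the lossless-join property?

Common attributes: Patient1 ∩ Patient2 = {Diag, Room}.
Closure of {Diag, Room}: Room → Admit, Diag applies, adding Admit. So (Diag, Room)⁺ = {Admit, Diag, Room}.
This closure contains every attribute of Patient1, so Patient1 ∩ Patient2 → Patient1. The join is lossless.

Yes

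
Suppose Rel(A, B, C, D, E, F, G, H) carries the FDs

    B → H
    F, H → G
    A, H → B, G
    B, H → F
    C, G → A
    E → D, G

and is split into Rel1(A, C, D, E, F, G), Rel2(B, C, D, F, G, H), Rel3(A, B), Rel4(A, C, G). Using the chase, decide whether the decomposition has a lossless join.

No

Chase test. Columns are A, B, C, D, E, F, G, H; row i has aⱼ where attribute j ∈ Reli, else bᵢⱼ.
Initial tableau (one row per fragment):
  row 1: a1 b12 a3 a4 a5 a6 a7 b18
  row 2: b21 a2 a3 a4 b25 a6 a7 a8
  row 3: a1 a2 b33 b34 b35 b36 b37 b38
  row 4: a1 b42 a3 b44 b45 b46 a7 b48
Rows 2 and 3 agree on B; apply B→H and equate their H entries.
Rows 2 and 3 agree on B, H; apply B, H→F and equate their F entries.
Rows 1 and 2 agree on C, G; apply C, G→A and equate their A entries.
Rows 2 and 3 agree on F, H; apply F, H→G and equate their G entries.
No row becomes fully distinguished — the join is lossy.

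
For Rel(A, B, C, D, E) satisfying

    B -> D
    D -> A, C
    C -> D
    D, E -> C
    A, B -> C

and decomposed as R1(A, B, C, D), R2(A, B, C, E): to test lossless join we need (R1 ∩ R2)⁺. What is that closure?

R1 ∩ R2 = {A, B, C}.
B → D applies, adding D
Closure: {A, B, C, D}.

A, B, C, D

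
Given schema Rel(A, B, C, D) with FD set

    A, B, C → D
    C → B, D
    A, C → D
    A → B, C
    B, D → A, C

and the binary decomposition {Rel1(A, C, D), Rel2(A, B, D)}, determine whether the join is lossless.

Common attributes: Rel1 ∩ Rel2 = {A, D}.
Closure of {A, D}: A → B, C applies, adding B, C. So (A, D)⁺ = {A, B, C, D}.
This closure contains every attribute of Rel1, so Rel1 ∩ Rel2 → Rel1. The join is lossless.

Yes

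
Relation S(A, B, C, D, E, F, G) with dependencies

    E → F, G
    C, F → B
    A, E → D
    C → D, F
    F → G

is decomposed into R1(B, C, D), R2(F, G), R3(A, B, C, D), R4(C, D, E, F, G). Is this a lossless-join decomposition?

No

Chase test. Columns are A, B, C, D, E, F, G; row i has aⱼ where attribute j ∈ Ri, else bᵢⱼ.
Initial tableau (one row per fragment):
  row 1: b11 a2 a3 a4 b15 b16 b17
  row 2: b21 b22 b23 b24 b25 a6 a7
  row 3: a1 a2 a3 a4 b35 b36 b37
  row 4: b41 b42 a3 a4 a5 a6 a7
Rows 1 and 3 agree on C; apply C→D, F and equate their D, F entries.
Rows 1 and 4 agree on C; apply C→D, F and equate their D, F entries.
Rows 1 and 2 agree on F; apply F→G and equate their G entries.
Rows 1 and 3 agree on F; apply F→G and equate their G entries.
Rows 1 and 4 agree on C, F; apply C, F→B and equate their B entries.
No row becomes fully distinguished — the join is lossy.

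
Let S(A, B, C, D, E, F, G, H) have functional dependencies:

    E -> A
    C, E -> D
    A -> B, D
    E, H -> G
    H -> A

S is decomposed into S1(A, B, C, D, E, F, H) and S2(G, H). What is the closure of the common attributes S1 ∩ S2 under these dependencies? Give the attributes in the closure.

S1 ∩ S2 = {H}.
H → A applies, adding A
A → B, D applies, adding B, D
Closure: {A, B, D, H}.

A, B, D, H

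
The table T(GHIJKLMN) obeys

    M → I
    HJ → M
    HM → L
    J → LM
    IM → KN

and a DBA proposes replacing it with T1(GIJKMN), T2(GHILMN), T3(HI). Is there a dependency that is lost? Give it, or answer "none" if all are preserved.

J → LM

Check J → LM: no single fragment contains all of {JLM}, and the restricted closure of {J} across the fragments never reaches {LM}.
M → I is preserved.
HJ → M is preserved.
HM → L is preserved.
IM → KN is preserved.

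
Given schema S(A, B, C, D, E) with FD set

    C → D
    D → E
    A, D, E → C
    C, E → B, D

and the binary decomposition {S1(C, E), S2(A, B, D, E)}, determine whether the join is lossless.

No

Common attributes: S1 ∩ S2 = {E}.
No dependency enlarges {E}, so (E)⁺ = {E}.
The closure contains neither all of S1 = {C, E} nor all of S2 = {A, B, D, E}, so the common attributes are not a superkey of either fragment. The join is lossy.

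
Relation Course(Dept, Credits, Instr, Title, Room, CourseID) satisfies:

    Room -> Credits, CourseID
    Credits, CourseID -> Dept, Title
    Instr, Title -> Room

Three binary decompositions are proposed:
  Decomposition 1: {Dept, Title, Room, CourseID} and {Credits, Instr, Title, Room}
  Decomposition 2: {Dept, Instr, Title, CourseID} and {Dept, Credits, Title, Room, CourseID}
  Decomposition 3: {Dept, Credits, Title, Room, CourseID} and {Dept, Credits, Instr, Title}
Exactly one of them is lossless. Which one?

Decomposition 1

Decomposition 1: common = {Title, Room}, closure = {Dept, Credits, Title, Room, CourseID} → lossless.
Decomposition 2: common = {Dept, Title, CourseID}, closure = {Dept, Title, CourseID} → lossy.
Decomposition 3: common = {Dept, Credits, Title}, closure = {Dept, Credits, Title} → lossy.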